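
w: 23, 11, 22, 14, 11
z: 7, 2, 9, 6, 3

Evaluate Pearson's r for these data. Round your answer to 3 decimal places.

n = 5, Σw = 81, Σz = 27, Σw² = 1451, Σz² = 179, Σwz = 498
nΣwz − ΣwΣz = 2490 − 2187 = 303
nΣw² − (Σw)² = 7255 − 6561 = 694; nΣz² − (Σz)² = 895 − 729 = 166
r = 303 / √(694 × 166) = 303 / 339.4171 ≈ 0.893

0.893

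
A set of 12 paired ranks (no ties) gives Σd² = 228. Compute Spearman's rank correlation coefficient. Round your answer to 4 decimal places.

ρ = 1 − 6Σd² / [n(n²−1)] = 1 − 6×228 / (12×143)
  = 1 − 1368/1716 = 1 − 0.79720 ≈ 0.2028

0.2028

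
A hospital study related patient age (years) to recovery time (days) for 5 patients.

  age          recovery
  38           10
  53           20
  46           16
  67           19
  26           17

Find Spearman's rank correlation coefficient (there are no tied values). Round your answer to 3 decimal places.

0.600

Rank age: 2, 4, 3, 5, 1
Rank recovery: 1, 5, 2, 4, 3
d = rank(age) − rank(recovery): 1, -1, 1, 1, -2; Σd² = 8
ρ = 1 − 6Σd² / [n(n²−1)] = 1 − 6×8 / (5×24) = 1 − 48/120 ≈ 0.600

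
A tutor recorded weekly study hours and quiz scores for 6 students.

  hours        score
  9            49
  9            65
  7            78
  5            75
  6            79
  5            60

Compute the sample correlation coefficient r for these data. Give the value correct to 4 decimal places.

-0.4902

n = 6, Σx = 41, Σy = 406, Σx² = 297, Σy² = 28176, Σxy = 2721
nΣxy − ΣxΣy = 16326 − 16646 = -320
nΣx² − (Σx)² = 1782 − 1681 = 101; nΣy² − (Σy)² = 169056 − 164836 = 4220
r = -320 / √(101 × 4220) = -320 / 652.8553 ≈ -0.4902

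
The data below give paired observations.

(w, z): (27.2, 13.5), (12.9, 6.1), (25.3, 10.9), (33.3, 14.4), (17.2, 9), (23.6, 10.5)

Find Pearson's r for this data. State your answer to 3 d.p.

0.969

n = 6, Σw = 139.5, Σz = 64.4, Σw² = 3508.03, Σz² = 736.88, Σwz = 1603.78
nΣwz − ΣwΣz = 9622.68 − 8983.8 = 638.88
nΣw² − (Σw)² = 21048.18 − 19460.25 = 1587.93; nΣz² − (Σz)² = 4421.28 − 4147.36 = 273.92
r = 638.88 / √(1587.93 × 273.92) = 638.88 / 659.5194 ≈ 0.969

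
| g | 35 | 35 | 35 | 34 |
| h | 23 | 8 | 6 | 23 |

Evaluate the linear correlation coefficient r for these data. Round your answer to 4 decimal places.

n = 4, Σg = 139, Σh = 60, Σg² = 4831, Σh² = 1158, Σgh = 2077
nΣgh − ΣgΣh = 8308 − 8340 = -32
nΣg² − (Σg)² = 19324 − 19321 = 3; nΣh² − (Σh)² = 4632 − 3600 = 1032
r = -32 / √(3 × 1032) = -32 / 55.6417 ≈ -0.5751

-0.5751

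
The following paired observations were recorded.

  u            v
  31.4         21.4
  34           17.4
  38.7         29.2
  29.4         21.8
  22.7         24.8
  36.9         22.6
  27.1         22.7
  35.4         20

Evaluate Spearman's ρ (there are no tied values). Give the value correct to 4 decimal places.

-0.0714

Rank u: 4, 5, 8, 3, 1, 7, 2, 6
Rank v: 3, 1, 8, 4, 7, 5, 6, 2
d = rank(u) − rank(v): 1, 4, 0, -1, -6, 2, -4, 4; Σd² = 90
ρ = 1 − 6Σd² / [n(n²−1)] = 1 − 6×90 / (8×63) = 1 − 540/504 ≈ -0.0714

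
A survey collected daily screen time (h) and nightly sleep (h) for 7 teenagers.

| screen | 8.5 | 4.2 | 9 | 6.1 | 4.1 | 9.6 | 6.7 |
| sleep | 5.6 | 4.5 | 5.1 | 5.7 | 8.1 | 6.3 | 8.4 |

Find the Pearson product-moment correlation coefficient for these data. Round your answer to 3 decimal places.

-0.189

n = 7, Σx = 48.2, Σy = 43.7, Σx² = 361.96, Σy² = 285.97, Σxy = 297.14
nΣxy − ΣxΣy = 2079.98 − 2106.34 = -26.36
nΣx² − (Σx)² = 2533.72 − 2323.24 = 210.48; nΣy² − (Σy)² = 2001.79 − 1909.69 = 92.1
r = -26.36 / √(210.48 × 92.1) = -26.36 / 139.2308 ≈ -0.189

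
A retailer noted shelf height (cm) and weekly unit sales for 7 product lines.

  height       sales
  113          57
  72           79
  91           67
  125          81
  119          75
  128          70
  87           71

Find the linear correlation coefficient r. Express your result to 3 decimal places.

-0.083

n = 7, Σx = 735, Σy = 500, Σx² = 79973, Σy² = 36106, Σxy = 52413
nΣxy − ΣxΣy = 366891 − 367500 = -609
nΣx² − (Σx)² = 559811 − 540225 = 19586; nΣy² − (Σy)² = 252742 − 250000 = 2742
r = -609 / √(19586 × 2742) = -609 / 7328.3567 ≈ -0.083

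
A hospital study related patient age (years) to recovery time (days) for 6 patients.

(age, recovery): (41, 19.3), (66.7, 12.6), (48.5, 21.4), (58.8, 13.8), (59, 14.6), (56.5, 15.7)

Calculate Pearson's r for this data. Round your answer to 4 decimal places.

n = 6, Σx = 330.5, Σy = 97.4, Σx² = 18612.83, Σy² = 1639.3, Σxy = 5229.51
nΣxy − ΣxΣy = 31377.06 − 32190.7 = -813.64
nΣx² − (Σx)² = 111676.98 − 109230.25 = 2446.73; nΣy² − (Σy)² = 9835.8 − 9486.76 = 349.04
r = -813.64 / √(2446.73 × 349.04) = -813.64 / 924.1248 ≈ -0.8804

-0.8804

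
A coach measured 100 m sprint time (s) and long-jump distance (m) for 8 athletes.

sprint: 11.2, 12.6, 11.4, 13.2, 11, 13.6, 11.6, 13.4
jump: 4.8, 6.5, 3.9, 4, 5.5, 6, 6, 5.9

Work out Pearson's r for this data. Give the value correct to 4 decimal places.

n = 8, Σx = 98, Σy = 42.6, Σx² = 1208.48, Σy² = 233.56, Σxy = 523.68
nΣxy − ΣxΣy = 4189.44 − 4174.8 = 14.64
nΣx² − (Σx)² = 9667.84 − 9604 = 63.84; nΣy² − (Σy)² = 1868.48 − 1814.76 = 53.72
r = 14.64 / √(63.84 × 53.72) = 14.64 / 58.5618 ≈ 0.2500

0.2500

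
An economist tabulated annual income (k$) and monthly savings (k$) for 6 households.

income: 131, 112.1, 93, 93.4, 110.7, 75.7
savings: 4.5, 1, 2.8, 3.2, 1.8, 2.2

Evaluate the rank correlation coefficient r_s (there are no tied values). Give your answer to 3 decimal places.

0.086

Rank income: 6, 5, 2, 3, 4, 1
Rank savings: 6, 1, 4, 5, 2, 3
d = rank(income) − rank(savings): 0, 4, -2, -2, 2, -2; Σd² = 32
ρ = 1 − 6Σd² / [n(n²−1)] = 1 − 6×32 / (6×35) = 1 − 192/210 ≈ 0.086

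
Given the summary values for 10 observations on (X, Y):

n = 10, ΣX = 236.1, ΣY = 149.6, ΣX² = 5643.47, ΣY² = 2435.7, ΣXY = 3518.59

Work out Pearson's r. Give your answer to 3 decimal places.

-0.115

r = (nΣXY − ΣXΣY) / √[(nΣX² − (ΣX)²)(nΣY² − (ΣY)²)]
Numerator: 10×3518.59 − 236.1×149.6 = -134.66
Denominator: √[(56434.7 − 55743.21)(24357 − 22380.16)] = √[691.49 × 1976.84] = 1169.1728
r = -134.66 / 1169.1728 ≈ -0.115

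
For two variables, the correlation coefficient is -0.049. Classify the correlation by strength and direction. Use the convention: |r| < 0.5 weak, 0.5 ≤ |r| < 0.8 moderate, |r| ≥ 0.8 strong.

r = -0.049 < 0 so the relationship is negative.
|r| = 0.049, which falls in the weak range.

weak negative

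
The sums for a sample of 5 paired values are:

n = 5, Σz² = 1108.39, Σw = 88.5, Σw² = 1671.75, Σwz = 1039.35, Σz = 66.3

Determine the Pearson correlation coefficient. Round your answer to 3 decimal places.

r = (nΣwz − ΣwΣz) / √[(nΣw² − (Σw)²)(nΣz² − (Σz)²)]
Numerator: 5×1039.35 − 88.5×66.3 = -670.8
Denominator: √[(8358.75 − 7832.25)(5541.95 − 4395.69)] = √[526.5 × 1146.26] = 776.8564
r = -670.8 / 776.8564 ≈ -0.863

-0.863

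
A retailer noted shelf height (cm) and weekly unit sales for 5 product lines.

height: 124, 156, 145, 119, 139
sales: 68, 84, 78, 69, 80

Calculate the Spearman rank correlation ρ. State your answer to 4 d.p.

0.8000

Rank height: 2, 5, 4, 1, 3
Rank sales: 1, 5, 3, 2, 4
d = rank(height) − rank(sales): 1, 0, 1, -1, -1; Σd² = 4
ρ = 1 − 6Σd² / [n(n²−1)] = 1 − 6×4 / (5×24) = 1 − 24/120 ≈ 0.8000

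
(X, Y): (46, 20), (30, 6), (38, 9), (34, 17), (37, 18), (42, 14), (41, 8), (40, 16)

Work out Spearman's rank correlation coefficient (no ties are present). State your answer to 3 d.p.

0.310

Rank X: 8, 1, 4, 2, 3, 7, 6, 5
Rank Y: 8, 1, 3, 6, 7, 4, 2, 5
d = rank(X) − rank(Y): 0, 0, 1, -4, -4, 3, 4, 0; Σd² = 58
ρ = 1 − 6Σd² / [n(n²−1)] = 1 − 6×58 / (8×63) = 1 − 348/504 ≈ 0.310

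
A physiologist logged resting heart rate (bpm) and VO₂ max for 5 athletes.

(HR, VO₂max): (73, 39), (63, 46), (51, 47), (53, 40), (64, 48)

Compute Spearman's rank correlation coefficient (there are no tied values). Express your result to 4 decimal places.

Rank HR: 5, 3, 1, 2, 4
Rank VO₂max: 1, 3, 4, 2, 5
d = rank(HR) − rank(VO₂max): 4, 0, -3, 0, -1; Σd² = 26
ρ = 1 − 6Σd² / [n(n²−1)] = 1 − 6×26 / (5×24) = 1 − 156/120 ≈ -0.3000

-0.3000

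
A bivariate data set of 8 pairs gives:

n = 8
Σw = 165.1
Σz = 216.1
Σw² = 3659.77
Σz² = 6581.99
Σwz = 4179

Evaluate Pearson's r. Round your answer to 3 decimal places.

-0.647

r = (nΣwz − ΣwΣz) / √[(nΣw² − (Σw)²)(nΣz² − (Σz)²)]
Numerator: 8×4179 − 165.1×216.1 = -2246.11
Denominator: √[(29278.16 − 27258.01)(52655.92 − 46699.21)] = √[2020.15 × 5956.71] = 3468.9260
r = -2246.11 / 3468.9260 ≈ -0.647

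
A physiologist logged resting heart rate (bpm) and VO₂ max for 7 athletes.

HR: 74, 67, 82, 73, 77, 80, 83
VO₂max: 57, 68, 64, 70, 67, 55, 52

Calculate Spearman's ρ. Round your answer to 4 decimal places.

Rank HR: 3, 1, 6, 2, 4, 5, 7
Rank VO₂max: 3, 6, 4, 7, 5, 2, 1
d = rank(HR) − rank(VO₂max): 0, -5, 2, -5, -1, 3, 6; Σd² = 100
ρ = 1 − 6Σd² / [n(n²−1)] = 1 − 6×100 / (7×48) = 1 − 600/336 ≈ -0.7857

-0.7857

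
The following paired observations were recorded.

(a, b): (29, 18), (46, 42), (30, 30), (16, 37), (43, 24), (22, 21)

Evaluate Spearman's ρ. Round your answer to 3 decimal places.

0.314

Rank a: 3, 6, 4, 1, 5, 2
Rank b: 1, 6, 4, 5, 3, 2
d = rank(a) − rank(b): 2, 0, 0, -4, 2, 0; Σd² = 24
ρ = 1 − 6Σd² / [n(n²−1)] = 1 − 6×24 / (6×35) = 1 − 144/210 ≈ 0.314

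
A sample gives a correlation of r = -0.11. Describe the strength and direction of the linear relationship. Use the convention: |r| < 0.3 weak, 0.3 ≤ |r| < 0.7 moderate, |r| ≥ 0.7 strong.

weak negative

r = -0.11 < 0 so the relationship is negative.
|r| = 0.11, which falls in the weak range.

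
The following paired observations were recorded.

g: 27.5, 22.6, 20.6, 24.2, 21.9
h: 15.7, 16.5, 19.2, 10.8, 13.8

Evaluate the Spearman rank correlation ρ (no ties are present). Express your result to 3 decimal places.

-0.500

Rank g: 5, 3, 1, 4, 2
Rank h: 3, 4, 5, 1, 2
d = rank(g) − rank(h): 2, -1, -4, 3, 0; Σd² = 30
ρ = 1 − 6Σd² / [n(n²−1)] = 1 − 6×30 / (5×24) = 1 − 180/120 ≈ -0.500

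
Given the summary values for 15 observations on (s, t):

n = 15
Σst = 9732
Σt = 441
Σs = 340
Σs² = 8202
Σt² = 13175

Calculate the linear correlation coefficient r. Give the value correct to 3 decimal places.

r = (nΣst − ΣsΣt) / √[(nΣs² − (Σs)²)(nΣt² − (Σt)²)]
Numerator: 15×9732 − 340×441 = -3960
Denominator: √[(123030 − 115600)(197625 − 194481)] = √[7430 × 3144] = 4833.2101
r = -3960 / 4833.2101 ≈ -0.819

-0.819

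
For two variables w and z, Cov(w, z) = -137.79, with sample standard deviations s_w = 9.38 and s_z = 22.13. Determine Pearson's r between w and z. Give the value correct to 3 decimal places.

r = Cov(w,z) / (s_w · s_z) = -137.79 / (9.38 × 22.13)
  = -137.79 / 207.5794 ≈ -0.664

-0.664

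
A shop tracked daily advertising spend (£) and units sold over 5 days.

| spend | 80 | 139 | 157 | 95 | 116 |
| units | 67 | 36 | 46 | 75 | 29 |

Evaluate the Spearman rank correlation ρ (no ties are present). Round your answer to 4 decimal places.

Rank spend: 1, 4, 5, 2, 3
Rank units: 4, 2, 3, 5, 1
d = rank(spend) − rank(units): -3, 2, 2, -3, 2; Σd² = 30
ρ = 1 − 6Σd² / [n(n²−1)] = 1 − 6×30 / (5×24) = 1 − 180/120 ≈ -0.5000

-0.5000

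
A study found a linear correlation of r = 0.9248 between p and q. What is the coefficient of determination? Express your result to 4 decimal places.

0.8553

r² = (0.9248)² = 0.8553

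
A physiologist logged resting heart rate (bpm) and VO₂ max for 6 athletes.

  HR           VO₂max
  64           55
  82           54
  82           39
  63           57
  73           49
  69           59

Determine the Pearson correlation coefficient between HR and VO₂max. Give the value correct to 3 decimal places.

n = 6, Σx = 433, Σy = 313, Σx² = 31603, Σy² = 16593, Σxy = 22385
nΣxy − ΣxΣy = 134310 − 135529 = -1219
nΣx² − (Σx)² = 189618 − 187489 = 2129; nΣy² − (Σy)² = 99558 − 97969 = 1589
r = -1219 / √(2129 × 1589) = -1219 / 1839.2882 ≈ -0.663

-0.663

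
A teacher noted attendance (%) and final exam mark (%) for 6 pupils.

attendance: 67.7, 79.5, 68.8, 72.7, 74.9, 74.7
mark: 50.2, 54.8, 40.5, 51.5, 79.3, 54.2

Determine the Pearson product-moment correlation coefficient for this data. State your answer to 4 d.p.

n = 6, Σx = 438.3, Σy = 330.5, Σx² = 32112.37, Σy² = 19041.71, Σxy = 24273.9
nΣxy − ΣxΣy = 145643.4 − 144858.15 = 785.25
nΣx² − (Σx)² = 192674.22 − 192106.89 = 567.33; nΣy² − (Σy)² = 114250.26 − 109230.25 = 5020.01
r = 785.25 / √(567.33 × 5020.01) = 785.25 / 1687.6025 ≈ 0.4653

0.4653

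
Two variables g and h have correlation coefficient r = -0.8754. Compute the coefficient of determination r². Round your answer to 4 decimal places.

0.7663

r² = (-0.8754)² = 0.7663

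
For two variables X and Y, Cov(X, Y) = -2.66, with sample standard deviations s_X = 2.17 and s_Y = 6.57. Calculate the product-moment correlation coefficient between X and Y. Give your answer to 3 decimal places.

-0.187

r = Cov(X,Y) / (s_X · s_Y) = -2.66 / (2.17 × 6.57)
  = -2.66 / 14.2569 ≈ -0.187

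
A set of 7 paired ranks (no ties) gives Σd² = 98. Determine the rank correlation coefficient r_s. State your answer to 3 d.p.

-0.750

ρ = 1 − 6Σd² / [n(n²−1)] = 1 − 6×98 / (7×48)
  = 1 − 588/336 = 1 − 1.7500 ≈ -0.750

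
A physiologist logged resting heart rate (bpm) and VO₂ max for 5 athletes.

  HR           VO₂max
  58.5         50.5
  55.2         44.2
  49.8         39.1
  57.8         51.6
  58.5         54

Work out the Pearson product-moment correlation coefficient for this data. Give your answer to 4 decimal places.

n = 5, Σx = 279.8, Σy = 239.4, Σx² = 15712.42, Σy² = 11611.26, Σxy = 13482.75
nΣxy − ΣxΣy = 67413.75 − 66984.12 = 429.63
nΣx² − (Σx)² = 78562.1 − 78288.04 = 274.06; nΣy² − (Σy)² = 58056.3 − 57312.36 = 743.94
r = 429.63 / √(274.06 × 743.94) = 429.63 / 451.5354 ≈ 0.9515

0.9515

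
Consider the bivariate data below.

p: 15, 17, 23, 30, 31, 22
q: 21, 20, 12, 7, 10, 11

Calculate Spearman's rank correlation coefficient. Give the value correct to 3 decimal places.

-0.886

Rank p: 1, 2, 4, 5, 6, 3
Rank q: 6, 5, 4, 1, 2, 3
d = rank(p) − rank(q): -5, -3, 0, 4, 4, 0; Σd² = 66
ρ = 1 − 6Σd² / [n(n²−1)] = 1 − 6×66 / (6×35) = 1 − 396/210 ≈ -0.886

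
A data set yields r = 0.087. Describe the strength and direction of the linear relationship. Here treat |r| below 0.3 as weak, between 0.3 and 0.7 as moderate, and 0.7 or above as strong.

r = 0.087 > 0 so the relationship is positive.
|r| = 0.087, which falls in the weak range.

weak positive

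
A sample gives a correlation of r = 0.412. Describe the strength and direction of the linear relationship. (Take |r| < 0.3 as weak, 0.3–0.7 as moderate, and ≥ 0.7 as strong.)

moderate positive

r = 0.412 > 0 so the relationship is positive.
|r| = 0.412, which falls in the moderate range.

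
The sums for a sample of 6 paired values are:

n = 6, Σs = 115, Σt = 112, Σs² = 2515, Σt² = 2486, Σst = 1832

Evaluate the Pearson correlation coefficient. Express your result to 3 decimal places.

r = (nΣst − ΣsΣt) / √[(nΣs² − (Σs)²)(nΣt² − (Σt)²)]
Numerator: 6×1832 − 115×112 = -1888
Denominator: √[(15090 − 13225)(14916 − 12544)] = √[1865 × 2372] = 2103.2784
r = -1888 / 2103.2784 ≈ -0.898

-0.898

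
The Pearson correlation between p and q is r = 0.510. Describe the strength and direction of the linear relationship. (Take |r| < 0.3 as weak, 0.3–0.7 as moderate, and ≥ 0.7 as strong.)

r = 0.510 > 0 so the relationship is positive.
|r| = 0.510, which falls in the moderate range.

moderate positive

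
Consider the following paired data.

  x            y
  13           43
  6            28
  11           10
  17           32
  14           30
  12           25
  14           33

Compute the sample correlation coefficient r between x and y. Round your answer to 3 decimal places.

n = 7, Σx = 87, Σy = 201, Σx² = 1151, Σy² = 6371, Σxy = 2563
nΣxy − ΣxΣy = 17941 − 17487 = 454
nΣx² − (Σx)² = 8057 − 7569 = 488; nΣy² − (Σy)² = 44597 − 40401 = 4196
r = 454 / √(488 × 4196) = 454 / 1430.9605 ≈ 0.317

0.317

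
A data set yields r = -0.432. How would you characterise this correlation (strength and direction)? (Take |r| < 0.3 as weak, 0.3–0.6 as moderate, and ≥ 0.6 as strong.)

r = -0.432 < 0 so the relationship is negative.
|r| = 0.432, which falls in the moderate range.

moderate negative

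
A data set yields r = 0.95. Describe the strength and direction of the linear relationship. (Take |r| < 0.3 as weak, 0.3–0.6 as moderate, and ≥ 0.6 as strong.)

r = 0.95 > 0 so the relationship is positive.
|r| = 0.95, which falls in the strong range.

strong positive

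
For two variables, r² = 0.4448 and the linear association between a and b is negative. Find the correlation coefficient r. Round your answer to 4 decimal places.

|r| = √0.4448 = 0.6669
The association is negative, so r = −0.6669.

-0.6669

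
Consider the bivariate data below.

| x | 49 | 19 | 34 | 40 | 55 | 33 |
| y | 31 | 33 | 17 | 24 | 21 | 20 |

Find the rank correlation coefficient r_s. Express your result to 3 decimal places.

-0.086

Rank x: 5, 1, 3, 4, 6, 2
Rank y: 5, 6, 1, 4, 3, 2
d = rank(x) − rank(y): 0, -5, 2, 0, 3, 0; Σd² = 38
ρ = 1 − 6Σd² / [n(n²−1)] = 1 − 6×38 / (6×35) = 1 − 228/210 ≈ -0.086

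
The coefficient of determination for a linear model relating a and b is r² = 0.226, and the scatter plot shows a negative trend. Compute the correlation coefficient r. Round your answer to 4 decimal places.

-0.4754

|r| = √0.226 = 0.4754
The association is negative, so r = −0.4754.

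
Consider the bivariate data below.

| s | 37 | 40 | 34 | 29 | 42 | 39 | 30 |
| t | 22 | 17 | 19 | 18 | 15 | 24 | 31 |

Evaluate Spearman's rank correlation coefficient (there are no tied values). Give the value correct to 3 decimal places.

-0.500

Rank s: 4, 6, 3, 1, 7, 5, 2
Rank t: 5, 2, 4, 3, 1, 6, 7
d = rank(s) − rank(t): -1, 4, -1, -2, 6, -1, -5; Σd² = 84
ρ = 1 − 6Σd² / [n(n²−1)] = 1 − 6×84 / (7×48) = 1 − 504/336 ≈ -0.500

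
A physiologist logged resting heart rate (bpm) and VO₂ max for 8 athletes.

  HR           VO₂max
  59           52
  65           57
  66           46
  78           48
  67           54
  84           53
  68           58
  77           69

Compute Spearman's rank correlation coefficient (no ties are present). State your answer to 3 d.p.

0.119

Rank HR: 1, 2, 3, 7, 4, 8, 5, 6
Rank VO₂max: 3, 6, 1, 2, 5, 4, 7, 8
d = rank(HR) − rank(VO₂max): -2, -4, 2, 5, -1, 4, -2, -2; Σd² = 74
ρ = 1 − 6Σd² / [n(n²−1)] = 1 − 6×74 / (8×63) = 1 − 444/504 ≈ 0.119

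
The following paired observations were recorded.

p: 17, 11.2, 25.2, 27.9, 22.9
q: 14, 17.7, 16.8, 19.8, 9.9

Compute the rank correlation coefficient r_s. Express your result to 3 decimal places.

Rank p: 2, 1, 4, 5, 3
Rank q: 2, 4, 3, 5, 1
d = rank(p) − rank(q): 0, -3, 1, 0, 2; Σd² = 14
ρ = 1 − 6Σd² / [n(n²−1)] = 1 − 6×14 / (5×24) = 1 − 84/120 ≈ 0.300

0.300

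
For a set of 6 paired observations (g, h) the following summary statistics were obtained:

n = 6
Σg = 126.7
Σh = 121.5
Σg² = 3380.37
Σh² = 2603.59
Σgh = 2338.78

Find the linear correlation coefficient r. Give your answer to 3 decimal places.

-0.714

r = (nΣgh − ΣgΣh) / √[(nΣg² − (Σg)²)(nΣh² − (Σh)²)]
Numerator: 6×2338.78 − 126.7×121.5 = -1361.37
Denominator: √[(20282.22 − 16052.89)(15621.54 − 14762.25)] = √[4229.33 × 859.29] = 1906.3633
r = -1361.37 / 1906.3633 ≈ -0.714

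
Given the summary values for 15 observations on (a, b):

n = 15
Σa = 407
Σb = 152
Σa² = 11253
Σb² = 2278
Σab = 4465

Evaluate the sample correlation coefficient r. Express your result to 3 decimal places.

0.866

r = (nΣab − ΣaΣb) / √[(nΣa² − (Σa)²)(nΣb² − (Σb)²)]
Numerator: 15×4465 − 407×152 = 5111
Denominator: √[(168795 − 165649)(34170 − 23104)] = √[3146 × 11066] = 5900.3081
r = 5111 / 5900.3081 ≈ 0.866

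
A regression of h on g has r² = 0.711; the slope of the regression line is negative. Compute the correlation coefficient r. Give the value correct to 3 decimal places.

|r| = √0.711 = 0.843
The association is negative, so r = −0.843.

-0.843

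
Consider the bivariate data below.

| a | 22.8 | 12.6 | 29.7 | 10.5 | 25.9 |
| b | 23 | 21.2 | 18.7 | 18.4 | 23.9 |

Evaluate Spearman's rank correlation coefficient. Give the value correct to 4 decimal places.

0.4000

Rank a: 3, 2, 5, 1, 4
Rank b: 4, 3, 2, 1, 5
d = rank(a) − rank(b): -1, -1, 3, 0, -1; Σd² = 12
ρ = 1 − 6Σd² / [n(n²−1)] = 1 − 6×12 / (5×24) = 1 − 72/120 ≈ 0.4000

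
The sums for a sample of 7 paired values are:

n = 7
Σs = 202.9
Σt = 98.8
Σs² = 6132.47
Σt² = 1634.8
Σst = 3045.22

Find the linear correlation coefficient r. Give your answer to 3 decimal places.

0.738

r = (nΣst − ΣsΣt) / √[(nΣs² − (Σs)²)(nΣt² − (Σt)²)]
Numerator: 7×3045.22 − 202.9×98.8 = 1270.02
Denominator: √[(42927.29 − 41168.41)(11443.6 − 9761.44)] = √[1758.88 × 1682.16] = 1720.0923
r = 1270.02 / 1720.0923 ≈ 0.738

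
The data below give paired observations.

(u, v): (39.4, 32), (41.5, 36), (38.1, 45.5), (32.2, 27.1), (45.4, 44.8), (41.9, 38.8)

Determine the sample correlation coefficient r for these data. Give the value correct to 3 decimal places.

0.676

n = 6, Σu = 238.5, Σv = 224.2, Σu² = 9579.83, Σv² = 8637.14, Σuv = 9020.61
nΣuv − ΣuΣv = 54123.66 − 53471.7 = 651.96
nΣu² − (Σu)² = 57478.98 − 56882.25 = 596.73; nΣv² − (Σv)² = 51822.84 − 50265.64 = 1557.2
r = 651.96 / √(596.73 × 1557.2) = 651.96 / 963.9647 ≈ 0.676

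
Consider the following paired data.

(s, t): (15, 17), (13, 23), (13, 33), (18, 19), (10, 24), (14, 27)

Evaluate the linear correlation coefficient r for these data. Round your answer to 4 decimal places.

n = 6, Σs = 83, Σt = 143, Σs² = 1183, Σt² = 3573, Σst = 1943
nΣst − ΣsΣt = 11658 − 11869 = -211
nΣs² − (Σs)² = 7098 − 6889 = 209; nΣt² − (Σt)² = 21438 − 20449 = 989
r = -211 / √(209 × 989) = -211 / 454.6438 ≈ -0.4641

-0.4641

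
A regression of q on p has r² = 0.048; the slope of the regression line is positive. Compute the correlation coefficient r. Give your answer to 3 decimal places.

0.219

|r| = √0.048 = 0.219
The association is positive, so r = 0.219.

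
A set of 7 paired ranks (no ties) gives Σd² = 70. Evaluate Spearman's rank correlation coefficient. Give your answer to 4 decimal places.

ρ = 1 − 6Σd² / [n(n²−1)] = 1 − 6×70 / (7×48)
  = 1 − 420/336 = 1 − 1.25000 ≈ -0.2500

-0.2500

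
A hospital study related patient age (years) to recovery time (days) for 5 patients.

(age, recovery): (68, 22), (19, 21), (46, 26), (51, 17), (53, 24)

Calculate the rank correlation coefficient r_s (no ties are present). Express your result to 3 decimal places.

0.100

Rank age: 5, 1, 2, 3, 4
Rank recovery: 3, 2, 5, 1, 4
d = rank(age) − rank(recovery): 2, -1, -3, 2, 0; Σd² = 18
ρ = 1 − 6Σd² / [n(n²−1)] = 1 − 6×18 / (5×24) = 1 − 108/120 ≈ 0.100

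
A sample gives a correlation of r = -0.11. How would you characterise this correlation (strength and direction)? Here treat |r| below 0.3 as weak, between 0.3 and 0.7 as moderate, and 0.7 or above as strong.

weak negative

r = -0.11 < 0 so the relationship is negative.
|r| = 0.11, which falls in the weak range.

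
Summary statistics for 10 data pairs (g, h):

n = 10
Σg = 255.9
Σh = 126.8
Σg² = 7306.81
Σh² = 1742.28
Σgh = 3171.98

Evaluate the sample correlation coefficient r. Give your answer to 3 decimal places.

-0.228

r = (nΣgh − ΣgΣh) / √[(nΣg² − (Σg)²)(nΣh² − (Σh)²)]
Numerator: 10×3171.98 − 255.9×126.8 = -728.32
Denominator: √[(73068.1 − 65484.81)(17422.8 − 16078.24)] = √[7583.29 × 1344.56] = 3193.1471
r = -728.32 / 3193.1471 ≈ -0.228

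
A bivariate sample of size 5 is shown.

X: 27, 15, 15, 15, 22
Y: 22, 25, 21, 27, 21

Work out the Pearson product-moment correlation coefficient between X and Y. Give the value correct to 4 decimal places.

n = 5, ΣX = 94, ΣY = 116, ΣX² = 1888, ΣY² = 2720, ΣXY = 2151
nΣXY − ΣXΣY = 10755 − 10904 = -149
nΣX² − (ΣX)² = 9440 − 8836 = 604; nΣY² − (ΣY)² = 13600 − 13456 = 144
r = -149 / √(604 × 144) = -149 / 294.9169 ≈ -0.5052

-0.5052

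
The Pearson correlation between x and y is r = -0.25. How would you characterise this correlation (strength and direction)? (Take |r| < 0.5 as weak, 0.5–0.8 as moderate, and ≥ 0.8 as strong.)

r = -0.25 < 0 so the relationship is negative.
|r| = 0.25, which falls in the weak range.

weak negative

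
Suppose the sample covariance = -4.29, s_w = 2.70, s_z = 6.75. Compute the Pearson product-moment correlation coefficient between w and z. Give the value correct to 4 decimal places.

r = Cov(w,z) / (s_w · s_z) = -4.29 / (2.70 × 6.75)
  = -4.29 / 18.2250 ≈ -0.2354

-0.2354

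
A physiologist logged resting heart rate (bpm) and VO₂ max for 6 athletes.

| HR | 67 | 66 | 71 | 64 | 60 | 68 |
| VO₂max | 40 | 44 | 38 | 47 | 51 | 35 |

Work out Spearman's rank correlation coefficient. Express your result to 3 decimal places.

Rank HR: 4, 3, 6, 2, 1, 5
Rank VO₂max: 3, 4, 2, 5, 6, 1
d = rank(HR) − rank(VO₂max): 1, -1, 4, -3, -5, 4; Σd² = 68
ρ = 1 − 6Σd² / [n(n²−1)] = 1 − 6×68 / (6×35) = 1 − 408/210 ≈ -0.943

-0.943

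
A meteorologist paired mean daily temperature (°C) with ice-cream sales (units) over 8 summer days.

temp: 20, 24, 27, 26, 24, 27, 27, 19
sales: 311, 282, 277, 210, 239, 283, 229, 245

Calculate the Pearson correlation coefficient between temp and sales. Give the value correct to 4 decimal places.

n = 8, Σx = 194, Σy = 2076, Σx² = 4776, Σy² = 546750, Σxy = 50142
nΣxy − ΣxΣy = 401136 − 402744 = -1608
nΣx² − (Σx)² = 38208 − 37636 = 572; nΣy² − (Σy)² = 4374000 − 4309776 = 64224
r = -1608 / √(572 × 64224) = -1608 / 6061.0336 ≈ -0.2653

-0.2653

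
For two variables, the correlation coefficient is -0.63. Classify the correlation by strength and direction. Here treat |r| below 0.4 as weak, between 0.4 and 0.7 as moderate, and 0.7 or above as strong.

moderate negative

r = -0.63 < 0 so the relationship is negative.
|r| = 0.63, which falls in the moderate range.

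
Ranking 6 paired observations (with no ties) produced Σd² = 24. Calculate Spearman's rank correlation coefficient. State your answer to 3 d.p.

0.314

ρ = 1 − 6Σd² / [n(n²−1)] = 1 − 6×24 / (6×35)
  = 1 − 144/210 = 1 − 0.6857 ≈ 0.314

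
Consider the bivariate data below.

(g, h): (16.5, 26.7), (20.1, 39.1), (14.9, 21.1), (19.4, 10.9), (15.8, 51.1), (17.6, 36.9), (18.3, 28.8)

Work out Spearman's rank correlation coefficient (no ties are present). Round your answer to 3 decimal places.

Rank g: 3, 7, 1, 6, 2, 4, 5
Rank h: 3, 6, 2, 1, 7, 5, 4
d = rank(g) − rank(h): 0, 1, -1, 5, -5, -1, 1; Σd² = 54
ρ = 1 − 6Σd² / [n(n²−1)] = 1 − 6×54 / (7×48) = 1 − 324/336 ≈ 0.036

0.036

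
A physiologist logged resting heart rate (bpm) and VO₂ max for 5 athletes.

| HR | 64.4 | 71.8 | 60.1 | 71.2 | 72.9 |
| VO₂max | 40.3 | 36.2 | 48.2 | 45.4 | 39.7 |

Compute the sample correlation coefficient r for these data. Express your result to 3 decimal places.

-0.612

n = 5, Σx = 340.4, Σy = 209.8, Σx² = 23298.46, Σy² = 8895.02, Σxy = 14217.91
nΣxy − ΣxΣy = 71089.55 − 71415.92 = -326.37
nΣx² − (Σx)² = 116492.3 − 115872.16 = 620.14; nΣy² − (Σy)² = 44475.1 − 44016.04 = 459.06
r = -326.37 / √(620.14 × 459.06) = -326.37 / 533.5555 ≈ -0.612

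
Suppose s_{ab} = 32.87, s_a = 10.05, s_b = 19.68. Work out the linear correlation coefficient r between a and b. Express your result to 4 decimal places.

r = Cov(a,b) / (s_a · s_b) = 32.87 / (10.05 × 19.68)
  = 32.87 / 197.7840 ≈ 0.1662

0.1662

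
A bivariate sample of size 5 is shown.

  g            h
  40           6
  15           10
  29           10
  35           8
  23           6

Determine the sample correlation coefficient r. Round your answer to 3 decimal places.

n = 5, Σg = 142, Σh = 40, Σg² = 4420, Σh² = 336, Σgh = 1098
nΣgh − ΣgΣh = 5490 − 5680 = -190
nΣg² − (Σg)² = 22100 − 20164 = 1936; nΣh² − (Σh)² = 1680 − 1600 = 80
r = -190 / √(1936 × 80) = -190 / 393.5480 ≈ -0.483

-0.483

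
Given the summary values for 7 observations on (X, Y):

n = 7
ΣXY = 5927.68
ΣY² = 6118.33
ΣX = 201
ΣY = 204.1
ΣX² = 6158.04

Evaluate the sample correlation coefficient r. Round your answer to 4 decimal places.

0.2638

r = (nΣXY − ΣXΣY) / √[(nΣX² − (ΣX)²)(nΣY² − (ΣY)²)]
Numerator: 7×5927.68 − 201×204.1 = 469.66
Denominator: √[(43106.28 − 40401)(42828.31 − 41656.81)] = √[2705.28 × 1171.5] = 1780.2347
r = 469.66 / 1780.2347 ≈ 0.2638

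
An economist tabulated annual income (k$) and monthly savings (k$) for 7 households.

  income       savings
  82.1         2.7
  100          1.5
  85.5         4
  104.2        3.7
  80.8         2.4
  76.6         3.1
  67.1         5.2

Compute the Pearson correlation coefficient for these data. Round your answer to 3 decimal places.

n = 7, Σx = 596.3, Σy = 22.6, Σx² = 51806.91, Σy² = 81.64, Σxy = 1879.51
nΣxy − ΣxΣy = 13156.57 − 13476.38 = -319.81
nΣx² − (Σx)² = 362648.37 − 355573.69 = 7074.68; nΣy² − (Σy)² = 571.48 − 510.76 = 60.72
r = -319.81 / √(7074.68 × 60.72) = -319.81 / 655.4194 ≈ -0.488

-0.488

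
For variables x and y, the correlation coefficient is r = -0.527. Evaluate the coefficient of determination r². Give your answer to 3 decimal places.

0.278

r² = (-0.527)² = 0.278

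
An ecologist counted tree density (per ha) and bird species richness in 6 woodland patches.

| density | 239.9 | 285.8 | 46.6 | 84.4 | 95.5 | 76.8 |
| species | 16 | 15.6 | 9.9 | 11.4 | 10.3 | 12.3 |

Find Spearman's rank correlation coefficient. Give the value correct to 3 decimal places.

Rank density: 5, 6, 1, 3, 4, 2
Rank species: 6, 5, 1, 3, 2, 4
d = rank(density) − rank(species): -1, 1, 0, 0, 2, -2; Σd² = 10
ρ = 1 − 6Σd² / [n(n²−1)] = 1 − 6×10 / (6×35) = 1 − 60/210 ≈ 0.714

0.714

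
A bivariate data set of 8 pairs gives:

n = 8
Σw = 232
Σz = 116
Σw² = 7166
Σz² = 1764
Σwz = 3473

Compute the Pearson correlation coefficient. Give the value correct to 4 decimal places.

0.5752

r = (nΣwz − ΣwΣz) / √[(nΣw² − (Σw)²)(nΣz² − (Σz)²)]
Numerator: 8×3473 − 232×116 = 872
Denominator: √[(57328 − 53824)(14112 − 13456)] = √[3504 × 656] = 1516.1214
r = 872 / 1516.1214 ≈ 0.5752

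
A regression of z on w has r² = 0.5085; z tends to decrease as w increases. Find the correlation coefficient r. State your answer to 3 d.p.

-0.713

|r| = √0.5085 = 0.713
The association is negative, so r = −0.713.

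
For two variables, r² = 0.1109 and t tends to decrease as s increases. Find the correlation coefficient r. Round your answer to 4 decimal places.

-0.3330

|r| = √0.1109 = 0.3330
The association is negative, so r = −0.3330.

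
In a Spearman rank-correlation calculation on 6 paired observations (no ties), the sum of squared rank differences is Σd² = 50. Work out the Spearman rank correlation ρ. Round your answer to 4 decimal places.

-0.4286

ρ = 1 − 6Σd² / [n(n²−1)] = 1 − 6×50 / (6×35)
  = 1 − 300/210 = 1 − 1.42857 ≈ -0.4286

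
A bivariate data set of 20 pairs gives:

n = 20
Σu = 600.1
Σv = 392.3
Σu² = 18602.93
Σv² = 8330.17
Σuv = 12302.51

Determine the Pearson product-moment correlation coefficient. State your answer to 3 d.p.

0.863

r = (nΣuv − ΣuΣv) / √[(nΣu² − (Σu)²)(nΣv² − (Σv)²)]
Numerator: 20×12302.51 − 600.1×392.3 = 10630.97
Denominator: √[(372058.6 − 360120.01)(166603.4 − 153899.29)] = √[11938.59 × 12704.11] = 12315.4034
r = 10630.97 / 12315.4034 ≈ 0.863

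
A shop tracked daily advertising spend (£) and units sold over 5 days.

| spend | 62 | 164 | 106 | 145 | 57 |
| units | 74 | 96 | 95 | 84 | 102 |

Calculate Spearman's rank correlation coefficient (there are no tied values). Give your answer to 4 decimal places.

-0.1000

Rank spend: 2, 5, 3, 4, 1
Rank units: 1, 4, 3, 2, 5
d = rank(spend) − rank(units): 1, 1, 0, 2, -4; Σd² = 22
ρ = 1 − 6Σd² / [n(n²−1)] = 1 − 6×22 / (5×24) = 1 − 132/120 ≈ -0.1000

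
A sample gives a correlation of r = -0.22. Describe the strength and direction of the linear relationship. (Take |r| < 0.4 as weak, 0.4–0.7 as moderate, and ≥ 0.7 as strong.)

r = -0.22 < 0 so the relationship is negative.
|r| = 0.22, which falls in the weak range.

weak negative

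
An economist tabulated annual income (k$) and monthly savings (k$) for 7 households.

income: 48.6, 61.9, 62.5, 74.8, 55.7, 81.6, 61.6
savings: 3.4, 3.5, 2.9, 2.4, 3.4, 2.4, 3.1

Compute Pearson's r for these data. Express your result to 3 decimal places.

-0.886

n = 7, Σx = 446.7, Σy = 21.1, Σx² = 29250.47, Σy² = 64.91, Σxy = 1318.84
nΣxy − ΣxΣy = 9231.88 − 9425.37 = -193.49
nΣx² − (Σx)² = 204753.29 − 199540.89 = 5212.4; nΣy² − (Σy)² = 454.37 − 445.21 = 9.16
r = -193.49 / √(5212.4 × 9.16) = -193.49 / 218.5076 ≈ -0.886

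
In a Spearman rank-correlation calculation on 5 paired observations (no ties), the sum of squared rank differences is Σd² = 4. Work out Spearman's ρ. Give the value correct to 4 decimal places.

0.8000

ρ = 1 − 6Σd² / [n(n²−1)] = 1 − 6×4 / (5×24)
  = 1 − 24/120 = 1 − 0.20000 ≈ 0.8000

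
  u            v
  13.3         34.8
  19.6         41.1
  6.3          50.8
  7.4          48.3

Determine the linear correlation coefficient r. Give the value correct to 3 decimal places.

-0.697

n = 4, Σu = 46.6, Σv = 175, Σu² = 655.5, Σv² = 7813.78, Σuv = 1945.86
nΣuv − ΣuΣv = 7783.44 − 8155 = -371.56
nΣu² − (Σu)² = 2622 − 2171.56 = 450.44; nΣv² − (Σv)² = 31255.12 − 30625 = 630.12
r = -371.56 / √(450.44 × 630.12) = -371.56 / 532.7582 ≈ -0.697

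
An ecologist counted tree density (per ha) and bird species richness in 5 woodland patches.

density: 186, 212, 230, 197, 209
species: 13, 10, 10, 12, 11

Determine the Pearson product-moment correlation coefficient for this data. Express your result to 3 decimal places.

-0.923

n = 5, Σx = 1034, Σy = 56, Σx² = 214930, Σy² = 634, Σxy = 11501
nΣxy − ΣxΣy = 57505 − 57904 = -399
nΣx² − (Σx)² = 1074650 − 1069156 = 5494; nΣy² − (Σy)² = 3170 − 3136 = 34
r = -399 / √(5494 × 34) = -399 / 432.1990 ≈ -0.923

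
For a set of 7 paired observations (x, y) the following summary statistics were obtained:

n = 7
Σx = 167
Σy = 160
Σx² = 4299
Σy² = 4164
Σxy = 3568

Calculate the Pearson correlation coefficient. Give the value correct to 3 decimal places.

r = (nΣxy − ΣxΣy) / √[(nΣx² − (Σx)²)(nΣy² − (Σy)²)]
Numerator: 7×3568 − 167×160 = -1744
Denominator: √[(30093 − 27889)(29148 − 25600)] = √[2204 × 3548] = 2796.3891
r = -1744 / 2796.3891 ≈ -0.624

-0.624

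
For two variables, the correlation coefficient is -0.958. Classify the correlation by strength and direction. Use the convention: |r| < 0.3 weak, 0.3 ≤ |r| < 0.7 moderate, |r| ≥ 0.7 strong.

r = -0.958 < 0 so the relationship is negative.
|r| = 0.958, which falls in the strong range.

strong negative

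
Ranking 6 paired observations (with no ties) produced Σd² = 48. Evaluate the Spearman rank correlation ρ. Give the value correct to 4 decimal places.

ρ = 1 − 6Σd² / [n(n²−1)] = 1 − 6×48 / (6×35)
  = 1 − 288/210 = 1 − 1.37143 ≈ -0.3714

-0.3714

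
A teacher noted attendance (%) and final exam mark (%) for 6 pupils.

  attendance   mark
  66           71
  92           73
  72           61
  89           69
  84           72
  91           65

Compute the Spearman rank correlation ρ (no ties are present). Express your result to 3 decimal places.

Rank attendance: 1, 6, 2, 4, 3, 5
Rank mark: 4, 6, 1, 3, 5, 2
d = rank(attendance) − rank(mark): -3, 0, 1, 1, -2, 3; Σd² = 24
ρ = 1 − 6Σd² / [n(n²−1)] = 1 − 6×24 / (6×35) = 1 − 144/210 ≈ 0.314

0.314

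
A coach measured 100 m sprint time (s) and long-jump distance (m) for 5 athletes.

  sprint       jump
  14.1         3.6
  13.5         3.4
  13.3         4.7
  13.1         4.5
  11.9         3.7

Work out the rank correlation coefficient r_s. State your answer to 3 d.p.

Rank sprint: 5, 4, 3, 2, 1
Rank jump: 2, 1, 5, 4, 3
d = rank(sprint) − rank(jump): 3, 3, -2, -2, -2; Σd² = 30
ρ = 1 − 6Σd² / [n(n²−1)] = 1 − 6×30 / (5×24) = 1 − 180/120 ≈ -0.500

-0.500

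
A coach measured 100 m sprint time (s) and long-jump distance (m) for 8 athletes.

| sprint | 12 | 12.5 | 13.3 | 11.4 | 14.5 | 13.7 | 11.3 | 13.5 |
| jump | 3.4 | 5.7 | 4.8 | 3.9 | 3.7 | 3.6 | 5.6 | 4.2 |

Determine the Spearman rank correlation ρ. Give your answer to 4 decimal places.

-0.3333

Rank sprint: 3, 4, 5, 2, 8, 7, 1, 6
Rank jump: 1, 8, 6, 4, 3, 2, 7, 5
d = rank(sprint) − rank(jump): 2, -4, -1, -2, 5, 5, -6, 1; Σd² = 112
ρ = 1 − 6Σd² / [n(n²−1)] = 1 − 6×112 / (8×63) = 1 − 672/504 ≈ -0.3333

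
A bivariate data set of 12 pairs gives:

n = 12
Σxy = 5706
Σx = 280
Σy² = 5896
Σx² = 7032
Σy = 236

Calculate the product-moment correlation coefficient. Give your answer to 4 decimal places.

r = (nΣxy − ΣxΣy) / √[(nΣx² − (Σx)²)(nΣy² − (Σy)²)]
Numerator: 12×5706 − 280×236 = 2392
Denominator: √[(84384 − 78400)(70752 − 55696)] = √[5984 × 15056] = 9491.8441
r = 2392 / 9491.8441 ≈ 0.2520

0.2520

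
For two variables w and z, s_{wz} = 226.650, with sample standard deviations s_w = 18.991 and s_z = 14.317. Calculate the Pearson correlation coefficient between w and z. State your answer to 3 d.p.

0.834

r = Cov(w,z) / (s_w · s_z) = 226.650 / (18.991 × 14.317)
  = 226.650 / 271.8941 ≈ 0.834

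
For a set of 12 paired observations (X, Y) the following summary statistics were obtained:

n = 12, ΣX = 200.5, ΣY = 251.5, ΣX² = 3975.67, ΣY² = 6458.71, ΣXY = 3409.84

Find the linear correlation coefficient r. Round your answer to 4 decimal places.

r = (nΣXY − ΣXΣY) / √[(nΣX² − (ΣX)²)(nΣY² − (ΣY)²)]
Numerator: 12×3409.84 − 200.5×251.5 = -9507.67
Denominator: √[(47708.04 − 40200.25)(77504.52 − 63252.25)] = √[7507.79 × 14252.27] = 10344.2279
r = -9507.67 / 10344.2279 ≈ -0.9191

-0.9191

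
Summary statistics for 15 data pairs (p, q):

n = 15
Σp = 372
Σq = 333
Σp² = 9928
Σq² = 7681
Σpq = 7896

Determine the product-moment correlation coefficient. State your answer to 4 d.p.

-0.8052

r = (nΣpq − ΣpΣq) / √[(nΣp² − (Σp)²)(nΣq² − (Σq)²)]
Numerator: 15×7896 − 372×333 = -5436
Denominator: √[(148920 − 138384)(115215 − 110889)] = √[10536 × 4326] = 6751.2026
r = -5436 / 6751.2026 ≈ -0.8052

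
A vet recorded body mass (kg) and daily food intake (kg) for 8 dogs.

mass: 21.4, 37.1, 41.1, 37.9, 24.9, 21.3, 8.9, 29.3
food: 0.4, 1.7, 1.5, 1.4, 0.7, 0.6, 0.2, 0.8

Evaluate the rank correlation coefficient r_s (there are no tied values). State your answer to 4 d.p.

Rank mass: 3, 6, 8, 7, 4, 2, 1, 5
Rank food: 2, 8, 7, 6, 4, 3, 1, 5
d = rank(mass) − rank(food): 1, -2, 1, 1, 0, -1, 0, 0; Σd² = 8
ρ = 1 − 6Σd² / [n(n²−1)] = 1 − 6×8 / (8×63) = 1 − 48/504 ≈ 0.9048

0.9048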